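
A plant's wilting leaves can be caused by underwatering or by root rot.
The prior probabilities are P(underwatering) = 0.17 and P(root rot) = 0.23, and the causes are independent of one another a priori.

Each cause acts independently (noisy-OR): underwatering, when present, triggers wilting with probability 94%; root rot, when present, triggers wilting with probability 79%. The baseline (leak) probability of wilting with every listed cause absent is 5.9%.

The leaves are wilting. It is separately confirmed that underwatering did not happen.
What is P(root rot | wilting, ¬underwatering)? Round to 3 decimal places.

Under noisy-OR, P(wilting | causes) = 1 − (1−0.059)·∏(1−qᵢ) over the active causes.
P(wilting | ¬underwatering) = 0.059×0.77 + 0.80239×0.23 = 0.045430 + 0.184550 = 0.229980
Restricting to configurations with root rot present: 0.80239×0.23 = 0.184550.
So P(root rot | wilting, ¬underwatering) = 0.184550/0.229980 ≈ 0.802.

P(root rot | wilting, ¬underwatering) ≈ 0.802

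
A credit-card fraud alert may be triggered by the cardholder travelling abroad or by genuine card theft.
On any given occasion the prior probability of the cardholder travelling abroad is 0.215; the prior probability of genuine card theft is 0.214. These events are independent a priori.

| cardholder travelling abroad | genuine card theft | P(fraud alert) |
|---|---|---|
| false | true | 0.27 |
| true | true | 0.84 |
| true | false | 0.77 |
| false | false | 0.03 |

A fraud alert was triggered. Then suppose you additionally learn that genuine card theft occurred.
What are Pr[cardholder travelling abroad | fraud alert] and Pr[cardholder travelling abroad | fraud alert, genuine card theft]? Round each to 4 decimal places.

P(fraud alert) = 0.03·0.785·0.786 + 0.27·0.785·0.214 + 0.77·0.215·0.786 + 0.84·0.215·0.214 = 0.018510 + 0.045357 + 0.130122 + 0.038648 = 0.232637
The cardholder travelling abroad-present share is 0.130122 + 0.038648 = 0.168770.
P(cardholder travelling abroad | fraud alert) = 0.168770 / 0.232637 ≈ 0.7255

Now condition on the additional information:
Numerator (weight on configurations with cardholder travelling abroad): 0.84×0.215 = 0.180600
Denominator P(fraud alert | genuine card theft): 0.27×0.785 + 0.84×0.215 = 0.392550
Posterior = 0.180600 / 0.392550 ≈ 0.4601
Conditioning on genuine card theft lowers the posterior on cardholder travelling abroad: the classic explaining-away effect in a common-effect structure.

Pr[cardholder travelling abroad | fraud alert] ≈ 0.7255; Pr[cardholder travelling abroad | fraud alert, genuine card theft] ≈ 0.4601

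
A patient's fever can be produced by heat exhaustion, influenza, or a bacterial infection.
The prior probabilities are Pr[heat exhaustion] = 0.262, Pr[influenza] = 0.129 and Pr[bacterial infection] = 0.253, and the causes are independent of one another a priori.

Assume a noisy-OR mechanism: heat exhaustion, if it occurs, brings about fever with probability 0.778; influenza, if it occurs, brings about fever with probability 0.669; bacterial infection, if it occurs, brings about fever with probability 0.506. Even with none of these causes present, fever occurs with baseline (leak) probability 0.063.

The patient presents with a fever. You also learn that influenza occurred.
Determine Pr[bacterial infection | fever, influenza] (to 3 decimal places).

Under noisy-OR, P(fever | causes) = 1 − (1−0.063)·∏(1−qᵢ) over the active causes.
P(fever | influenza) = 0.689853×0.738×0.747 + 0.846787×0.738×0.253 + 0.931147×0.262×0.747 + 0.965987×0.262×0.253 = 0.380306 + 0.158107 + 0.182239 + 0.064031 = 0.784683
The bacterial infection-present share is 0.158107 + 0.064031 = 0.222138.
So P(bacterial infection | fever, influenza) = 0.222138/0.784683 ≈ 0.283.

Pr[bacterial infection | fever, influenza] ≈ 0.283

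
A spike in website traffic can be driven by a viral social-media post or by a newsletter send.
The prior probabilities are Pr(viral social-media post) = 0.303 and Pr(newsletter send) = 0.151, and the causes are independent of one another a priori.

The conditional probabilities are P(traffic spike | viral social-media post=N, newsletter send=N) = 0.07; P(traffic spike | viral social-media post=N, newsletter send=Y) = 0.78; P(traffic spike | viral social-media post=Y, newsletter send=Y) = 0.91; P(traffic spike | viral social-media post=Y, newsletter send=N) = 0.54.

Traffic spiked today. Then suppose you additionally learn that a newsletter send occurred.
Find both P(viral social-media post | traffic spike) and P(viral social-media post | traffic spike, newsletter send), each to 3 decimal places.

P(viral social-media post | traffic spike) ≈ 0.594; P(viral social-media post | traffic spike, newsletter send) ≈ 0.337

P(traffic spike) = 0.07*0.697*0.849 + 0.78*0.697*0.151 + 0.54*0.303*0.849 + 0.91*0.303*0.151 = 0.041423 + 0.082093 + 0.138913 + 0.041635 = 0.304064
The viral social-media post-present share is 0.138913 + 0.041635 = 0.180548.
So P(viral social-media post | traffic spike) = 0.180548/0.304064 ≈ 0.594.

Now also conditioning on newsletter send=true:
P(traffic spike | newsletter send) = 0.78·0.697 + 0.91·0.303 = 0.543660 + 0.275730 = 0.819390
Restricting to configurations with viral social-media post present: 0.91·0.303 = 0.275730.
So P(viral social-media post | traffic spike, newsletter send) = 0.275730/0.819390 ≈ 0.337.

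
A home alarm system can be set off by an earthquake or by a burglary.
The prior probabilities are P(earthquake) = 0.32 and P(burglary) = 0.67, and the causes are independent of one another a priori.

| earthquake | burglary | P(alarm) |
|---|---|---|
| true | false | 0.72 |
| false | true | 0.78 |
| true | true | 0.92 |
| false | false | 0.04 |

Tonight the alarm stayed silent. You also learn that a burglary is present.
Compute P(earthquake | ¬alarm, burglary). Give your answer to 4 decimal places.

P(earthquake | ¬alarm, burglary) ≈ 0.1461

P(¬alarm | burglary) = 0.22·0.68 + 0.08·0.32 = 0.149600 + 0.025600 = 0.175200
The earthquake-present share is 0.08·0.32 = 0.025600.
P(earthquake | ¬alarm, burglary) = 0.025600 / 0.175200 ≈ 0.1461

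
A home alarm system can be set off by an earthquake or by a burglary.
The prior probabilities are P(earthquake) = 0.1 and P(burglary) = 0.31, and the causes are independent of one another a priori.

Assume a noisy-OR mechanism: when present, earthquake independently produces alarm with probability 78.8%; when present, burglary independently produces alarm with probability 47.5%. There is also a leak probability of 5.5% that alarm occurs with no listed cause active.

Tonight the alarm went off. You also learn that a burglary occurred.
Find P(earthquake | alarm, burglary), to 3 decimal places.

Under noisy-OR, P(alarm | causes) = 1 − (1−0.055)·∏(1−qᵢ) over the active causes.
For the numerator, keep only earthquake=true terms: 0.894822*0.1 = 0.089482
The normalizing constant is 0.503875*0.9 + 0.894822*0.1 = 0.542969
P(earthquake | alarm, burglary) = 0.089482/0.542969 ≈ 0.165

P(earthquake | alarm, burglary) ≈ 0.165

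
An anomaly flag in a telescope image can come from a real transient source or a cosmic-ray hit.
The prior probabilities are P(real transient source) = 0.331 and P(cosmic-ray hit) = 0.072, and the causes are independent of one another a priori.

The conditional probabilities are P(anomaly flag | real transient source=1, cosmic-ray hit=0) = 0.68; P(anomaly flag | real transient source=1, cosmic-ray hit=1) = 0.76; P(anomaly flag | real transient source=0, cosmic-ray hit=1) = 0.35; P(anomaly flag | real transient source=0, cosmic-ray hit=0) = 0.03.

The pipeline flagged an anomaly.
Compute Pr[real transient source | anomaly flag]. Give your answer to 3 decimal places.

Pr[real transient source | anomaly flag] ≈ 0.865

Sum P(anomaly flag|·) weighted by the priors over the 4 (real transient source, cosmic-ray hit) configurations:
  P(anomaly flag) = 0.03·0.669·0.928 + 0.35·0.669·0.072 + 0.68·0.331·0.928 + 0.76·0.331·0.072
        = 0.018625 + 0.016859 + 0.208874 + 0.018112 = 0.262470
Configurations with real transient source contribute 0.226986, so
  P(real transient source | anomaly flag) = 0.226986 / 0.262470 ≈ 0.865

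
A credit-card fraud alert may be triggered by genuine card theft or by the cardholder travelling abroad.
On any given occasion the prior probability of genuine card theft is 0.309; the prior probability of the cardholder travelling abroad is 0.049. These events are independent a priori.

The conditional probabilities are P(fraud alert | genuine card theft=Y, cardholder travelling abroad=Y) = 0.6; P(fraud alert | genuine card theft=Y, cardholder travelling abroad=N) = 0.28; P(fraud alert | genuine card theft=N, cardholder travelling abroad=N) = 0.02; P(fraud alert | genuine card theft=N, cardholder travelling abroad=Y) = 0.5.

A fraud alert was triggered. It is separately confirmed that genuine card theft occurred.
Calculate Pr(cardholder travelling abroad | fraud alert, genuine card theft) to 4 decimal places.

P(fraud alert | genuine card theft) = 0.28·0.951 + 0.6·0.049 = 0.266280 + 0.029400 = 0.295680
Of this, 0.029400 comes from 0.6·0.049 (the cardholder travelling abroad=true cases).
So P(cardholder travelling abroad | fraud alert, genuine card theft) = 0.029400/0.295680 ≈ 0.0994.

Pr(cardholder travelling abroad | fraud alert, genuine card theft) ≈ 0.0994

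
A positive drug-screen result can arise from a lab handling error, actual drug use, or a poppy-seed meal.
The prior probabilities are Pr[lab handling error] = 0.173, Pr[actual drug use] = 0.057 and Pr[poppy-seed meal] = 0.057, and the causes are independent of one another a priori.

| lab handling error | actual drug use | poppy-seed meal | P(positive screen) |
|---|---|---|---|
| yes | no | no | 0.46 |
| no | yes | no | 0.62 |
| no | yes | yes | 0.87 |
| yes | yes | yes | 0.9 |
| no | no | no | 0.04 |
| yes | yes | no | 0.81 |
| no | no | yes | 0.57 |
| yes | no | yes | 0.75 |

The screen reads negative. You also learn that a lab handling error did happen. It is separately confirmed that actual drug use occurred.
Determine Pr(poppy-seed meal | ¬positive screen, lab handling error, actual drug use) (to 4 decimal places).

Pr(poppy-seed meal | ¬positive screen, lab handling error, actual drug use) ≈ 0.0308

For the numerator, keep only poppy-seed meal=true terms: 0.1·0.057 = 0.005700
The normalizing constant is 0.19·0.943 + 0.1·0.057 = 0.184870
P(poppy-seed meal | ¬positive screen, lab handling error, actual drug use) = 0.005700/0.184870 ≈ 0.0308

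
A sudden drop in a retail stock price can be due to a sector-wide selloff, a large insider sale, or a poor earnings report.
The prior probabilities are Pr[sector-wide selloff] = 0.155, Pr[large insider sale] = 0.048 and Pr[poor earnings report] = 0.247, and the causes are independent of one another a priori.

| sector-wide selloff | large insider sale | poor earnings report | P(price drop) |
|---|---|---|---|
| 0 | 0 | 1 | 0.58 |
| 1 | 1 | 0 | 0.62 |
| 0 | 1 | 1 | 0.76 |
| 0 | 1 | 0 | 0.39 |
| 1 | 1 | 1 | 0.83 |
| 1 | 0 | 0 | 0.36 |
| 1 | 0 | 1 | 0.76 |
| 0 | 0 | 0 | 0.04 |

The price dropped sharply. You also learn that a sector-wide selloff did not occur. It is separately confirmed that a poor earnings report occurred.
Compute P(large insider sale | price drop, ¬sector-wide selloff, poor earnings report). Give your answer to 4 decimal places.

P(large insider sale | price drop, ¬sector-wide selloff, poor earnings report) ≈ 0.0620

Weight on large insider sale=true, given the evidence: 0.76×0.048 = 0.036480
The normalizing constant is 0.58×0.952 + 0.76×0.048 = 0.588640
P(large insider sale | price drop, ¬sector-wide selloff, poor earnings report) = 0.036480/0.588640 ≈ 0.0620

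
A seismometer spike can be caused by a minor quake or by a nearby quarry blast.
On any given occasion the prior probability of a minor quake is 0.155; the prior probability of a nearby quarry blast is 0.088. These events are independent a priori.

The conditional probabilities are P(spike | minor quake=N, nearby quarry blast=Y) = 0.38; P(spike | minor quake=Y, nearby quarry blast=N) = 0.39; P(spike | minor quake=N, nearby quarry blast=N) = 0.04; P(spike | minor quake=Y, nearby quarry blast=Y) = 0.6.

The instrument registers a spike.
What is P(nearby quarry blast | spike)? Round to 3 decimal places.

P(nearby quarry blast | spike) ≈ 0.298

Enumerate the 4 (minor quake, nearby quarry blast) configurations and weight by the priors:
  P(spike) = 0.04×0.845×0.912 + 0.38×0.845×0.088 + 0.39×0.155×0.912 + 0.6×0.155×0.088
        = 0.030826 + 0.028257 + 0.055130 + 0.008184 = 0.122397
Keeping only the nearby quarry blast-present terms gives 0.036441, so
  P(nearby quarry blast | spike) = 0.036441 / 0.122397 ≈ 0.298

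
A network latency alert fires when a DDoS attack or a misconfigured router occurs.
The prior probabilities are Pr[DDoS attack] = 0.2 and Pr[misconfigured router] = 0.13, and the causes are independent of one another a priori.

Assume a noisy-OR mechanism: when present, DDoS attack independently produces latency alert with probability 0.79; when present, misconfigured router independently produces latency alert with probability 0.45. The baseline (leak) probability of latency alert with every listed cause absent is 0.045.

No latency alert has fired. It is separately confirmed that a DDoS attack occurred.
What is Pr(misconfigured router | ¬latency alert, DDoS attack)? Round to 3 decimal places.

Pr(misconfigured router | ¬latency alert, DDoS attack) ≈ 0.076

Under noisy-OR, P(latency alert | causes) = 1 − (1−0.045)·∏(1−qᵢ) over the active causes.
P(¬latency alert | DDoS attack) = 0.20055*0.87 + 0.110302*0.13 = 0.174479 + 0.014339 = 0.188818
Restricting to configurations with misconfigured router present: 0.110302*0.13 = 0.014339.
P(misconfigured router | ¬latency alert, DDoS attack) = 0.014339 / 0.188818 ≈ 0.076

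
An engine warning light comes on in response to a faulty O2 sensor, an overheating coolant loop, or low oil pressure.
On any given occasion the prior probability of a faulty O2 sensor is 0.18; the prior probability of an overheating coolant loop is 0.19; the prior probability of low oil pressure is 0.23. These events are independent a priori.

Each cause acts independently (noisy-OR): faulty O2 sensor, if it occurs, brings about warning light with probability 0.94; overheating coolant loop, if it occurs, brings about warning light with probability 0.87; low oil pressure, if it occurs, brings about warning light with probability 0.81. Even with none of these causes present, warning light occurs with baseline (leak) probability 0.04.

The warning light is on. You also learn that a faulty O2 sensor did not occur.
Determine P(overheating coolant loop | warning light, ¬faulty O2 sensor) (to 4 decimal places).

P(overheating coolant loop | warning light, ¬faulty O2 sensor) ≈ 0.4906

Under noisy-OR, P(warning light | causes) = 1 − (1−0.04)·∏(1−qᵢ) over the active causes.
P(warning light | ¬faulty O2 sensor) = 0.04×0.81×0.77 + 0.8176×0.81×0.23 + 0.8752×0.19×0.77 + 0.976288×0.19×0.23 = 0.024948 + 0.152319 + 0.128042 + 0.042664 = 0.347973
The overheating coolant loop-present share is 0.128042 + 0.042664 = 0.170706.
P(overheating coolant loop | warning light, ¬faulty O2 sensor) = 0.170706 / 0.347973 ≈ 0.4906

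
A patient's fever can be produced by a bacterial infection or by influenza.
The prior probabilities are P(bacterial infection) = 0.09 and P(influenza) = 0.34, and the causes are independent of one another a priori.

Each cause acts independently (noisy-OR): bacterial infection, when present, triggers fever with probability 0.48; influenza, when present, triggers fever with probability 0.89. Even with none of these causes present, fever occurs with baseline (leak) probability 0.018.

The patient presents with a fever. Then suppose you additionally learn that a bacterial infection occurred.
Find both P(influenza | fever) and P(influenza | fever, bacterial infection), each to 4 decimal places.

Under noisy-OR, P(fever | causes) = 1 − (1−0.018)·∏(1−qᵢ) over the active causes.
Enumerate the 4 (bacterial infection, influenza) configurations and weight by the priors:
  P(fever) = 0.018·0.91·0.66 + 0.89198·0.91·0.34 + 0.48936·0.09·0.66 + 0.94383·0.09·0.34
        = 0.010811 + 0.275979 + 0.029068 + 0.028881 = 0.344739
The terms with influenza present sum to 0.304860, so
  P(influenza | fever) = 0.304860 / 0.344739 ≈ 0.8843

With the extra evidence:
Sum P(fever|·) weighted by the priors over both values of influenza:
  P(fever | bacterial infection) = 0.48936·0.66 + 0.94383·0.34
        = 0.322978 + 0.320902 = 0.643880
Configurations with influenza contribute 0.320902, so
  P(influenza | fever, bacterial infection) = 0.320902 / 0.643880 ≈ 0.4984

P(influenza | fever) ≈ 0.8843; P(influenza | fever, bacterial infection) ≈ 0.4984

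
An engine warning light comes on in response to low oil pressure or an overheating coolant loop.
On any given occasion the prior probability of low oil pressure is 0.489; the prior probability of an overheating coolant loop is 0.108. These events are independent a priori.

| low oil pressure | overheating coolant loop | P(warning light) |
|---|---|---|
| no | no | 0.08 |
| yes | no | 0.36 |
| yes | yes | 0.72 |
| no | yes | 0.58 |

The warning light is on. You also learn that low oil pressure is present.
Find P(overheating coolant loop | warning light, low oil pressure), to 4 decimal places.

P(overheating coolant loop | warning light, low oil pressure) ≈ 0.1949

P(warning light | low oil pressure) = 0.36×0.892 + 0.72×0.108 = 0.321120 + 0.077760 = 0.398880
Of this, 0.077760 comes from 0.72×0.108 (the overheating coolant loop=true cases).
P(overheating coolant loop | warning light, low oil pressure) = 0.077760 / 0.398880 ≈ 0.1949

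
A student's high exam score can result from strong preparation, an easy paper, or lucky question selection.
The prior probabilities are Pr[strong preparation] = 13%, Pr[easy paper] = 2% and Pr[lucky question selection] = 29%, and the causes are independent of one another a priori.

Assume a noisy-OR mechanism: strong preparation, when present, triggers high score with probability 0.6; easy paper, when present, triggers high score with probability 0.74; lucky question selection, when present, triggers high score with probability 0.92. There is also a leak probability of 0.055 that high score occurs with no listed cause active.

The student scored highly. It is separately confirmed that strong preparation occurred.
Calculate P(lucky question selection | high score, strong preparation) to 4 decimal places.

Under noisy-OR, P(high score | causes) = 1 − (1−0.055)·∏(1−qᵢ) over the active causes.
By total probability over the 4 (easy paper, lucky question selection) configurations:
  P(high score | strong preparation) = 0.622·0.98·0.71 + 0.96976·0.98·0.29 + 0.90172·0.02·0.71 + 0.992138·0.02·0.29
        = 0.432788 + 0.275606 + 0.012804 + 0.005754 = 0.726952
Configurations with lucky question selection contribute 0.281360, so
  P(lucky question selection | high score, strong preparation) = 0.281360 / 0.726952 ≈ 0.3870

P(lucky question selection | high score, strong preparation) ≈ 0.3870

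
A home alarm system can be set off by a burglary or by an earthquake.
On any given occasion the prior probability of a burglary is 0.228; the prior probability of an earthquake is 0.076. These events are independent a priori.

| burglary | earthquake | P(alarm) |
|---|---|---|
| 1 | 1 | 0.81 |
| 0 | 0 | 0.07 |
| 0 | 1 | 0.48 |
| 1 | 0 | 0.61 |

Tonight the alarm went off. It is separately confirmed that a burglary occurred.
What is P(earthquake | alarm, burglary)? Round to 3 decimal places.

Enumerate both values of earthquake and weight by the priors:
  P(alarm | burglary) = 0.61×0.924 + 0.81×0.076
        = 0.563640 + 0.061560 = 0.625200
The terms with earthquake present sum to 0.061560, so
  P(earthquake | alarm, burglary) = 0.061560 / 0.625200 ≈ 0.098

P(earthquake | alarm, burglary) ≈ 0.098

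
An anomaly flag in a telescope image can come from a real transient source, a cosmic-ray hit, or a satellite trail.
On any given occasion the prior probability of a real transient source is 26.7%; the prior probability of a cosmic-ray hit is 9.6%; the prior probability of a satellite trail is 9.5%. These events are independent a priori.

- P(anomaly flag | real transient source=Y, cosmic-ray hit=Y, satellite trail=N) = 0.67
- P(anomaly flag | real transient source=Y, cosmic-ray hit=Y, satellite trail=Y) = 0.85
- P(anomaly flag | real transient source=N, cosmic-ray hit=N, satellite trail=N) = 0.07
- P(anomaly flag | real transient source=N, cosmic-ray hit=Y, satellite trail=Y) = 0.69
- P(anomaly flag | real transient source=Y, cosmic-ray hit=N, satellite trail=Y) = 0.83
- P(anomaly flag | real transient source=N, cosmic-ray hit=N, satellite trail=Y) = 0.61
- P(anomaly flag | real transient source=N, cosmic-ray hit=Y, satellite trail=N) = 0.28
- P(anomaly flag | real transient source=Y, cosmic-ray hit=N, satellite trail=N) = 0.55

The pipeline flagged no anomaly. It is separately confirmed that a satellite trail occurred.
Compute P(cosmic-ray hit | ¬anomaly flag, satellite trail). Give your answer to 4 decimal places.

P(cosmic-ray hit | ¬anomaly flag, satellite trail) ≈ 0.0789

Numerator (weight on configurations with cosmic-ray hit): 0.021814 + 0.003845 = 0.025659
Normalizer over all consistent configurations: 0.39×0.733×0.904 + 0.31×0.733×0.096 + 0.17×0.267×0.904 + 0.15×0.267×0.096 = 0.325118
P(cosmic-ray hit | ¬anomaly flag, satellite trail) = 0.025659/0.325118 ≈ 0.0789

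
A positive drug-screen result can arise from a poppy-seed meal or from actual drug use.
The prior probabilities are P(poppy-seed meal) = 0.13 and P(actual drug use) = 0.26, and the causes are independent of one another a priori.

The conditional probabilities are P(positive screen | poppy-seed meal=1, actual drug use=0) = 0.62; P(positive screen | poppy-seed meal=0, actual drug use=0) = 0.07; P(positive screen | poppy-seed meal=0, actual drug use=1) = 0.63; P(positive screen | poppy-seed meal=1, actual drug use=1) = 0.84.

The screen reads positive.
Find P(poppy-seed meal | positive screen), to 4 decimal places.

Weight on poppy-seed meal=true, given the evidence: 0.059644 + 0.028392 = 0.088036
Denominator P(positive screen): 0.07*0.87*0.74 + 0.63*0.87*0.26 + 0.62*0.13*0.74 + 0.84*0.13*0.26 = 0.275608
P(poppy-seed meal | positive screen) = 0.088036/0.275608 ≈ 0.3194

P(poppy-seed meal | positive screen) ≈ 0.3194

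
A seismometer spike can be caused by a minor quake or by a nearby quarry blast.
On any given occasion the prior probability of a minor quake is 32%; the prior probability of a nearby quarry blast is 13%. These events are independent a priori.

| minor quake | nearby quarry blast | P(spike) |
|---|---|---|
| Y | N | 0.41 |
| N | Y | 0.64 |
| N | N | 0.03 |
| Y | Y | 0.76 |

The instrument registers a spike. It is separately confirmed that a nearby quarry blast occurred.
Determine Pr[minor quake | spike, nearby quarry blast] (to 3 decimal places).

Pr[minor quake | spike, nearby quarry blast] ≈ 0.358

P(spike | nearby quarry blast) = 0.64·0.68 + 0.76·0.32 = 0.435200 + 0.243200 = 0.678400
Restricting to configurations with minor quake present: 0.76·0.32 = 0.243200.
P(minor quake | spike, nearby quarry blast) = 0.243200 / 0.678400 ≈ 0.358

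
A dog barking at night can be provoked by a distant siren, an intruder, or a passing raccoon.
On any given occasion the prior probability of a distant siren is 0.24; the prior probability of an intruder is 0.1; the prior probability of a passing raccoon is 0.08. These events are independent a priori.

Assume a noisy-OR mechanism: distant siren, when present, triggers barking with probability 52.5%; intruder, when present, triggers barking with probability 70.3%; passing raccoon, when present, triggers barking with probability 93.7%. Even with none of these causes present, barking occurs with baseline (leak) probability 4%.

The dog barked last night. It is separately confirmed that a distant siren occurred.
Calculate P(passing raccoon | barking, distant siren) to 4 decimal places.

P(passing raccoon | barking, distant siren) ≈ 0.1281

Under noisy-OR, P(barking | causes) = 1 − (1−0.04)·∏(1−qᵢ) over the active causes.
Enumerate the 4 (intruder, passing raccoon) configurations and weight by the priors:
  P(barking | distant siren) = 0.544×0.9×0.92 + 0.971272×0.9×0.08 + 0.864568×0.1×0.92 + 0.991468×0.1×0.08
        = 0.450432 + 0.069932 + 0.079540 + 0.007932 = 0.607836
Keeping only the passing raccoon-present terms gives 0.077864, so
  P(passing raccoon | barking, distant siren) = 0.077864 / 0.607836 ≈ 0.1281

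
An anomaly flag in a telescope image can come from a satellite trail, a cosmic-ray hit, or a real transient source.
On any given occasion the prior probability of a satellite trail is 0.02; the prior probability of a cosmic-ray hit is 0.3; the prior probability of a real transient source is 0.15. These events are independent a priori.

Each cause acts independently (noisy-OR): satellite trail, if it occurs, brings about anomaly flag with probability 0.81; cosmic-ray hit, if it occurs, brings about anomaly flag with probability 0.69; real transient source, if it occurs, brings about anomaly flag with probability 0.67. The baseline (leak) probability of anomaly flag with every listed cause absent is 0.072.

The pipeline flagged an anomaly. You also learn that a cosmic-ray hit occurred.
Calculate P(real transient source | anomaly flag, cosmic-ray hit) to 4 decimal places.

Under noisy-OR, P(anomaly flag | causes) = 1 − (1−0.072)·∏(1−qᵢ) over the active causes.
P(anomaly flag | cosmic-ray hit) = 0.71232*0.98*0.85 + 0.905066*0.98*0.15 + 0.945341*0.02*0.85 + 0.981962*0.02*0.15 = 0.593363 + 0.133045 + 0.016071 + 0.002946 = 0.745425
The real transient source-present share is 0.133045 + 0.002946 = 0.135991.
P(real transient source | anomaly flag, cosmic-ray hit) = 0.135991 / 0.745425 ≈ 0.1824

P(real transient source | anomaly flag, cosmic-ray hit) ≈ 0.1824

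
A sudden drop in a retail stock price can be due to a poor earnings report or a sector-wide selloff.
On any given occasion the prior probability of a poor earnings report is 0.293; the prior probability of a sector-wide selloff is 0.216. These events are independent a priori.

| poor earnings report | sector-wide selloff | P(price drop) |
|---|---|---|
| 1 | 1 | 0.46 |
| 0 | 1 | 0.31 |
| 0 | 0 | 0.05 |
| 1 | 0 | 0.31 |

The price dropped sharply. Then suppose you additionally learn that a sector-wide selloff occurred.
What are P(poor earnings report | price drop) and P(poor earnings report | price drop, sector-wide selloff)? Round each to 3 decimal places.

P(poor earnings report | price drop) ≈ 0.572; P(poor earnings report | price drop, sector-wide selloff) ≈ 0.381

By total probability over the 4 (poor earnings report, sector-wide selloff) configurations:
  P(price drop) = 0.05·0.707·0.784 + 0.31·0.707·0.216 + 0.31·0.293·0.784 + 0.46·0.293·0.216
        = 0.027714 + 0.047341 + 0.071211 + 0.029112 = 0.175378
The terms with poor earnings report present sum to 0.100323, so
  P(poor earnings report | price drop) = 0.100323 / 0.175378 ≈ 0.572

With the extra evidence:
P(price drop | sector-wide selloff) = 0.31×0.707 + 0.46×0.293 = 0.219170 + 0.134780 = 0.353950
Of this, 0.134780 comes from 0.46×0.293 (the poor earnings report=true cases).
P(poor earnings report | price drop, sector-wide selloff) = 0.134780 / 0.353950 ≈ 0.381
The drop from 0.572 to 0.381 is the explaining-away (discounting) effect.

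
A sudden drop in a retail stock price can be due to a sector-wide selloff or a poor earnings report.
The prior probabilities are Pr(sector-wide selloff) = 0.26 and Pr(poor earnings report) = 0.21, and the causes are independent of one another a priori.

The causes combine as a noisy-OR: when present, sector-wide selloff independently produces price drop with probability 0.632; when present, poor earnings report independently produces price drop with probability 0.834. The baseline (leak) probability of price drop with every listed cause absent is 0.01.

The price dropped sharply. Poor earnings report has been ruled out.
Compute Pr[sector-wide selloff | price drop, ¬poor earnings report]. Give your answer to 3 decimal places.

Pr[sector-wide selloff | price drop, ¬poor earnings report] ≈ 0.957

Under noisy-OR, P(price drop | causes) = 1 − (1−0.01)·∏(1−qᵢ) over the active causes.
Numerator (weight on configurations with sector-wide selloff): 0.63568*0.26 = 0.165277
The normalizing constant is 0.01*0.74 + 0.63568*0.26 = 0.172677
Posterior = 0.165277 / 0.172677 ≈ 0.957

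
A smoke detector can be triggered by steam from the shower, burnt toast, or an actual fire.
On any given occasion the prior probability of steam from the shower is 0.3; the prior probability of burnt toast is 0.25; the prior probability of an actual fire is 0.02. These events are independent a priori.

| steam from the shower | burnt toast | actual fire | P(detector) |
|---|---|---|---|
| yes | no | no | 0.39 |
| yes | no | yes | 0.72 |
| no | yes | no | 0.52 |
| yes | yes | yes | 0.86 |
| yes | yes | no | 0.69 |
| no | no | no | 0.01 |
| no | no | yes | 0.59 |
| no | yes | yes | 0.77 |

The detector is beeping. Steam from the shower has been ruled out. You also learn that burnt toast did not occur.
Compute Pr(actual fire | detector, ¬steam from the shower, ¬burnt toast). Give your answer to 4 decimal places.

Pr(actual fire | detector, ¬steam from the shower, ¬burnt toast) ≈ 0.5463

Numerator (weight on configurations with actual fire): 0.59×0.02 = 0.011800
Normalizer over all consistent configurations: 0.01×0.98 + 0.59×0.02 = 0.021600
P(actual fire | detector, ¬steam from the shower, ¬burnt toast) = 0.011800/0.021600 ≈ 0.5463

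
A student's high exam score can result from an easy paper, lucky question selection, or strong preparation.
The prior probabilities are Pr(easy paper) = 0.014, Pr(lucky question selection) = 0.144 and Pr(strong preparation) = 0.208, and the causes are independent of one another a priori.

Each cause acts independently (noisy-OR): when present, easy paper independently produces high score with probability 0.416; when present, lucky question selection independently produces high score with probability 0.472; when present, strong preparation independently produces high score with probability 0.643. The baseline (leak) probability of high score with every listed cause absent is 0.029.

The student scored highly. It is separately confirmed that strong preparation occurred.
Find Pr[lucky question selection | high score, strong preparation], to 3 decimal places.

Under noisy-OR, P(high score | causes) = 1 − (1−0.029)·∏(1−qᵢ) over the active causes.
P(high score | strong preparation) = 0.653353×0.986×0.856 + 0.81697×0.986×0.144 + 0.797558×0.014×0.856 + 0.893111×0.014×0.144 = 0.551440 + 0.115997 + 0.009558 + 0.001801 = 0.678796
The lucky question selection-present share is 0.115997 + 0.001801 = 0.117798.
Hence the posterior is 0.117798/0.678796 ≈ 0.174.

Pr[lucky question selection | high score, strong preparation] ≈ 0.174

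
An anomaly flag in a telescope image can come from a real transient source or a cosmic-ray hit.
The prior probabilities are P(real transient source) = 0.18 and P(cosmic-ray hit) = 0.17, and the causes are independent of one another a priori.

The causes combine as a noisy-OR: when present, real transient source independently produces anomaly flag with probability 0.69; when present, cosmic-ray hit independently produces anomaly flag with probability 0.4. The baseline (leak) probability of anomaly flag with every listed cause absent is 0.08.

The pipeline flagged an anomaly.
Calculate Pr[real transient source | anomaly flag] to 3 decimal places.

Under noisy-OR, P(anomaly flag | causes) = 1 − (1−0.08)·∏(1−qᵢ) over the active causes.
By total probability over the 4 (real transient source, cosmic-ray hit) configurations:
  P(anomaly flag) = 0.08·0.82·0.83 + 0.448·0.82·0.17 + 0.7148·0.18·0.83 + 0.82888·0.18·0.17
        = 0.054448 + 0.062451 + 0.106791 + 0.025364 = 0.249054
Keeping only the real transient source-present terms gives 0.132155, so
  P(real transient source | anomaly flag) = 0.132155 / 0.249054 ≈ 0.531

Pr[real transient source | anomaly flag] ≈ 0.531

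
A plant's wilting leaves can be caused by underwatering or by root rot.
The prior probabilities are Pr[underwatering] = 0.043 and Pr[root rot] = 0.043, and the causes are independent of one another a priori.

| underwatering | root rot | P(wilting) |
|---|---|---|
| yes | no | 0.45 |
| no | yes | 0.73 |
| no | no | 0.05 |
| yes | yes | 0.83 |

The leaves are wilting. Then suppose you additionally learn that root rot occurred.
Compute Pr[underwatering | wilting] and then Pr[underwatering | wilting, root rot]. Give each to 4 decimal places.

For the numerator, keep only underwatering=true terms: 0.018518 + 0.001535 = 0.020053
Denominator P(wilting): 0.05×0.957×0.957 + 0.73×0.957×0.043 + 0.45×0.043×0.957 + 0.83×0.043×0.043 = 0.095885
Posterior = 0.020053 / 0.095885 ≈ 0.2091

Now also conditioning on root rot=true:
Sum P(wilting|·) weighted by the priors over both values of underwatering:
  P(wilting | root rot) = 0.73·0.957 + 0.83·0.043
        = 0.698610 + 0.035690 = 0.734300
The terms with underwatering present sum to 0.035690, so
  P(underwatering | wilting, root rot) = 0.035690 / 0.734300 ≈ 0.0486

Pr[underwatering | wilting] ≈ 0.2091; Pr[underwatering | wilting, root rot] ≈ 0.0486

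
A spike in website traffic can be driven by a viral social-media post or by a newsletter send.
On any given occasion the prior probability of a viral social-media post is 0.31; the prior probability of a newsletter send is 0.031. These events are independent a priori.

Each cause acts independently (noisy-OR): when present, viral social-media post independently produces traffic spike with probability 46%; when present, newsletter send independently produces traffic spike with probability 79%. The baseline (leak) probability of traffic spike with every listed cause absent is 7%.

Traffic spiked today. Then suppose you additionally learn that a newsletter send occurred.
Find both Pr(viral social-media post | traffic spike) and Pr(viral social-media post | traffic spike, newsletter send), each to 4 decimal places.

Under noisy-OR, P(traffic spike | causes) = 1 − (1−0.07)·∏(1−qᵢ) over the active causes.
By total probability over the 4 (viral social-media post, newsletter send) configurations:
  P(traffic spike) = 0.07·0.69·0.969 + 0.8047·0.69·0.031 + 0.4978·0.31·0.969 + 0.894538·0.31·0.031
        = 0.046803 + 0.017213 + 0.149534 + 0.008597 = 0.222147
The terms with viral social-media post present sum to 0.158131, so
  P(viral social-media post | traffic spike) = 0.158131 / 0.222147 ≈ 0.7118

With the extra evidence:
Enumerate both values of viral social-media post and weight by the priors:
  P(traffic spike | newsletter send) = 0.8047*0.69 + 0.894538*0.31
        = 0.555243 + 0.277307 = 0.832550
Keeping only the viral social-media post-present terms gives 0.277307, so
  P(viral social-media post | traffic spike, newsletter send) = 0.277307 / 0.832550 ≈ 0.3331

Pr(viral social-media post | traffic spike) ≈ 0.7118; Pr(viral social-media post | traffic spike, newsletter send) ≈ 0.3331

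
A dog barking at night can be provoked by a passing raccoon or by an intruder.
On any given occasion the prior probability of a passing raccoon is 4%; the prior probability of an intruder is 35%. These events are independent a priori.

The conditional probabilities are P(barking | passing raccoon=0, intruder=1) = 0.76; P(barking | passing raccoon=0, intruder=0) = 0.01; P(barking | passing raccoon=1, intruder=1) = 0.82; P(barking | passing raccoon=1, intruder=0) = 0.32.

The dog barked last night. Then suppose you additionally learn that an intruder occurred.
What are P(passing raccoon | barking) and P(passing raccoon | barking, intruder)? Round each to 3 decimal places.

P(passing raccoon | barking) ≈ 0.070; P(passing raccoon | barking, intruder) ≈ 0.043

Enumerate the 4 (passing raccoon, intruder) configurations and weight by the priors:
  P(barking) = 0.01*0.96*0.65 + 0.76*0.96*0.35 + 0.32*0.04*0.65 + 0.82*0.04*0.35
        = 0.006240 + 0.255360 + 0.008320 + 0.011480 = 0.281400
Keeping only the passing raccoon-present terms gives 0.019800, so
  P(passing raccoon | barking) = 0.019800 / 0.281400 ≈ 0.070

Now also conditioning on intruder=true:
P(barking | intruder) = 0.76*0.96 + 0.82*0.04 = 0.729600 + 0.032800 = 0.762400
Of this, 0.032800 comes from 0.82*0.04 (the passing raccoon=true cases).
P(passing raccoon | barking, intruder) = 0.032800 / 0.762400 ≈ 0.043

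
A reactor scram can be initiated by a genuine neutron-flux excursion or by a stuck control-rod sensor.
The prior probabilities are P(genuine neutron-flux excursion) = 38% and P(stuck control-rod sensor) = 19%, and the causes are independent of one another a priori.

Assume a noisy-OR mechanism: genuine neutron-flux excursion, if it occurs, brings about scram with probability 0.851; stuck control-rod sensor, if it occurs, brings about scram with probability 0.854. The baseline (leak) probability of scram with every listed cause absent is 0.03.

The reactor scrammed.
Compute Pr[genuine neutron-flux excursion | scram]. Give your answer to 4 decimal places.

Pr[genuine neutron-flux excursion | scram] ≈ 0.7419

Under noisy-OR, P(scram | causes) = 1 − (1−0.03)·∏(1−qᵢ) over the active causes.
Sum P(scram|·) weighted by the priors over the 4 (genuine neutron-flux excursion, stuck control-rod sensor) configurations:
  P(scram) = 0.03·0.62·0.81 + 0.85838·0.62·0.19 + 0.85547·0.38·0.81 + 0.978899·0.38·0.19
        = 0.015066 + 0.101117 + 0.263314 + 0.070677 = 0.450174
Configurations with genuine neutron-flux excursion contribute 0.333991, so
  P(genuine neutron-flux excursion | scram) = 0.333991 / 0.450174 ≈ 0.7419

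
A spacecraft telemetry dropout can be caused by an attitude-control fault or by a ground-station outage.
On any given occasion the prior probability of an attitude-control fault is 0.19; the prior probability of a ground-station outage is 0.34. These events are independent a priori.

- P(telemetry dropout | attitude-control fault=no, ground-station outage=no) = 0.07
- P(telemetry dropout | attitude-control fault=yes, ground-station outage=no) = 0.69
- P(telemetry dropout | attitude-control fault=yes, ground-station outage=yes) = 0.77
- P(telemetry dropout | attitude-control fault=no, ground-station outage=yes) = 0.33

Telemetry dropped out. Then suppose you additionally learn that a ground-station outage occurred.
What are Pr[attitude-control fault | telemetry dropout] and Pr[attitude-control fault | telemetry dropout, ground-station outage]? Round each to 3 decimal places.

P(telemetry dropout) = 0.07*0.81*0.66 + 0.33*0.81*0.34 + 0.69*0.19*0.66 + 0.77*0.19*0.34 = 0.037422 + 0.090882 + 0.086526 + 0.049742 = 0.264572
Restricting to configurations with attitude-control fault present: 0.086526 + 0.049742 = 0.136268.
So P(attitude-control fault | telemetry dropout) = 0.136268/0.264572 ≈ 0.515.

Now also conditioning on ground-station outage=true:
For the numerator, keep only attitude-control fault=true terms: 0.77·0.19 = 0.146300
The normalizing constant is 0.33·0.81 + 0.77·0.19 = 0.413600
P(attitude-control fault | telemetry dropout, ground-station outage) = 0.146300/0.413600 ≈ 0.354

Pr[attitude-control fault | telemetry dropout] ≈ 0.515; Pr[attitude-control fault | telemetry dropout, ground-station outage] ≈ 0.354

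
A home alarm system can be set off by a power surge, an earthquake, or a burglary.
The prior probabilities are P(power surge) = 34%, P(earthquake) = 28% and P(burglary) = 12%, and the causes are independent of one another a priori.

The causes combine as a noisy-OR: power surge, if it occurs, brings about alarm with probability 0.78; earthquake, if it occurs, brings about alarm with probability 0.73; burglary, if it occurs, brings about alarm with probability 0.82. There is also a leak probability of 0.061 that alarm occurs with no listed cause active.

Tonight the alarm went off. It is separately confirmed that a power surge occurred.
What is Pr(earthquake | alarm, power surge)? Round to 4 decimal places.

Pr(earthquake | alarm, power surge) ≈ 0.3122

Under noisy-OR, P(alarm | causes) = 1 − (1−0.061)·∏(1−qᵢ) over the active causes.
P(alarm | power surge) = 0.79342*0.72*0.88 + 0.962816*0.72*0.12 + 0.944223*0.28*0.88 + 0.98996*0.28*0.12 = 0.502711 + 0.083187 + 0.232657 + 0.033263 = 0.851818
Of this, 0.265920 comes from 0.232657 + 0.033263 (the earthquake=true cases).
Hence the posterior is 0.265920/0.851818 ≈ 0.3122.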